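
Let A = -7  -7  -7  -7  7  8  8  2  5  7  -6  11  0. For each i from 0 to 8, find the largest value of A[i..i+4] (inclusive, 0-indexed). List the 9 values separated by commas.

7, 8, 8, 8, 8, 8, 8, 11, 11

(-7, -7, -7, -7, 7) → max 7
(-7, -7, -7, 7, 8) → max 8
(-7, -7, 7, 8, 8) → max 8
(-7, 7, 8, 8, 2) → max 8
(7, 8, 8, 2, 5) → max 8
(8, 8, 2, 5, 7) → max 8
(8, 2, 5, 7, -6) → max 8
(2, 5, 7, -6, 11) → max 11
(5, 7, -6, 11, 0) → max 11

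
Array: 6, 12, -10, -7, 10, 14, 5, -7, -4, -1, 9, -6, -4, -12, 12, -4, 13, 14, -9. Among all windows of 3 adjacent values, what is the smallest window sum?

-22

Window sums for each of the 17 positions:
6 12 -10 → sum 8
12 -10 -7 → sum -5
-10 -7 10 → sum -7
-7 10 14 → sum 17
10 14 5 → sum 29
14 5 -7 → sum 12
5 -7 -4 → sum -6
-7 -4 -1 → sum -12
-4 -1 9 → sum 4
-1 9 -6 → sum 2
9 -6 -4 → sum -1
-6 -4 -12 → sum -22
-4 -12 12 → sum -4
-12 12 -4 → sum -4
12 -4 13 → sum 21
-4 13 14 → sum 23
13 14 -9 → sum 18
Smallest of these is -22.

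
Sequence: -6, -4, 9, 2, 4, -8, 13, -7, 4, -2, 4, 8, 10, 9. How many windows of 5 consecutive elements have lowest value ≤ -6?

-6 -4 9 2 4 → min -6  ≤ -6 ✓
-4 9 2 4 -8 → min -8  ≤ -6 ✓
9 2 4 -8 13 → min -8  ≤ -6 ✓
2 4 -8 13 -7 → min -8  ≤ -6 ✓
4 -8 13 -7 4 → min -8  ≤ -6 ✓
-8 13 -7 4 -2 → min -8  ≤ -6 ✓
13 -7 4 -2 4 → min -7  ≤ -6 ✓
-7 4 -2 4 8 → min -7  ≤ -6 ✓
4 -2 4 8 10 → min -2
-2 4 8 10 9 → min -2
8 windows satisfy the condition.

8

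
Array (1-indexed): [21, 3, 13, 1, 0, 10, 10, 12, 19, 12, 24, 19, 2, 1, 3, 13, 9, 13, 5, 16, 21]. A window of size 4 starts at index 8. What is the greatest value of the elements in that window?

Elements at indices 8..11: 12, 19, 12, 24
max(12, 19, 12, 24) = 24

24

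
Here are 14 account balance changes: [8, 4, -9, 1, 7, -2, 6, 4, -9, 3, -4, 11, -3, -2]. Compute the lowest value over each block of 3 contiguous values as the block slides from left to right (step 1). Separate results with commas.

[8, 4, -9] → min -9
[4, -9, 1] → min -9
[-9, 1, 7] → min -9
[1, 7, -2] → min -2
[7, -2, 6] → min -2
[-2, 6, 4] → min -2
[6, 4, -9] → min -9
[4, -9, 3] → min -9
[-9, 3, -4] → min -9
[3, -4, 11] → min -4
[-4, 11, -3] → min -4
[11, -3, -2] → min -3

-9, -9, -9, -2, -2, -2, -9, -9, -9, -4, -4, -3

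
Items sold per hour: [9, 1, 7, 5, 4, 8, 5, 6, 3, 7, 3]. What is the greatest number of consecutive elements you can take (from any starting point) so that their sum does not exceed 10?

Extend to the right; shrink from the left whenever the sum exceeds 10:
add 9: [9] sum 9, len 1
add 1: [9, 1] sum 10, len 2
add 7: [1, 7] sum 8, len 2
add 5: [5] sum 5, len 1
add 4: [5, 4] sum 9, len 2
add 8: [8] sum 8, len 1
add 5: [5] sum 5, len 1
add 6: [6] sum 6, len 1
add 3: [6, 3] sum 9, len 2
add 7: [3, 7] sum 10, len 2
add 3: [7, 3] sum 10, len 2
Longest length seen: 2.

2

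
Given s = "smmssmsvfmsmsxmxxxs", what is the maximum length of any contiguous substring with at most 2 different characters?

add s: window [s] (1 distinct), len 1
add m: window [s, m] (2 distinct), len 2
add m: window [s, m, m] (2 distinct), len 3
add s: window [s, m, m, s] (2 distinct), len 4
add s: window [s, m, m, s, s] (2 distinct), len 5
add m: window [s, m, m, s, s, m] (2 distinct), len 6
add s: window [s, m, m, s, s, m, s] (2 distinct), len 7
add v: window [s, v] (2 distinct), len 2
add f: window [v, f] (2 distinct), len 2
add m: window [f, m] (2 distinct), len 2
add s: window [m, s] (2 distinct), len 2
add m: window [m, s, m] (2 distinct), len 3
add s: window [m, s, m, s] (2 distinct), len 4
add x: window [s, x] (2 distinct), len 2
add m: window [x, m] (2 distinct), len 2
add x: window [x, m, x] (2 distinct), len 3
add x: window [x, m, x, x] (2 distinct), len 4
add x: window [x, m, x, x, x] (2 distinct), len 5
add s: window [x, x, x, s] (2 distinct), len 4
Longest length with ≤2 distinct: 7.

7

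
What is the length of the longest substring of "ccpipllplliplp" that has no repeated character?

3

add c: [c] len 1
add c (repeat c, move left end past it): [c] len 1
add p: [c, p] len 2
add i: [c, p, i] len 3
add p (repeat p, move left end past it): [i, p] len 2
add l: [i, p, l] len 3
add l (repeat l, move left end past it): [l] len 1
add p: [l, p] len 2
add l (repeat l, move left end past it): [p, l] len 2
add l (repeat l, move left end past it): [l] len 1
add i: [l, i] len 2
add p: [l, i, p] len 3
add l (repeat l, move left end past it): [i, p, l] len 3
add p (repeat p, move left end past it): [l, p] len 2
Longest all-distinct length: 3.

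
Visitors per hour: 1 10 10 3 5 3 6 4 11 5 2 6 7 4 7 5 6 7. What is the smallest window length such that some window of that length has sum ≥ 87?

add 1: running sum 1 < 87
add 10: running sum 11 < 87
add 10: running sum 21 < 87
add 3: running sum 24 < 87
add 5: running sum 29 < 87
add 3: running sum 32 < 87
add 6: running sum 38 < 87
add 4: running sum 42 < 87
add 11: running sum 53 < 87
add 5: running sum 58 < 87
add 2: running sum 60 < 87
add 6: running sum 66 < 87
add 7: running sum 73 < 87
add 4: running sum 77 < 87
add 7: running sum 84 < 87
add 5: shortest ending here [10, 10, 3, 5, 3, 6, 4, 11, 5, 2, 6, 7, 4, 7, 5] sum 88, len 15
add 6: shortest ending here [10, 10, 3, 5, 3, 6, 4, 11, 5, 2, 6, 7, 4, 7, 5, 6] sum 94, len 16
add 7: shortest ending here [10, 3, 5, 3, 6, 4, 11, 5, 2, 6, 7, 4, 7, 5, 6, 7] sum 91, len 16
Shortest qualifying length: 15.

15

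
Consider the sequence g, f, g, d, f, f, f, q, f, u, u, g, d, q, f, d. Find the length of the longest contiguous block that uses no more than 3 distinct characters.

7

add g: window [g] (1 distinct), len 1
add f: window [g, f] (2 distinct), len 2
add g: window [g, f, g] (2 distinct), len 3
add d: window [g, f, g, d] (3 distinct), len 4
add f: window [g, f, g, d, f] (3 distinct), len 5
add f: window [g, f, g, d, f, f] (3 distinct), len 6
add f: window [g, f, g, d, f, f, f] (3 distinct), len 7
add q: window [d, f, f, f, q] (3 distinct), len 5
add f: window [d, f, f, f, q, f] (3 distinct), len 6
add u: window [f, f, f, q, f, u] (3 distinct), len 6
add u: window [f, f, f, q, f, u, u] (3 distinct), len 7
add g: window [f, u, u, g] (3 distinct), len 4
add d: window [u, u, g, d] (3 distinct), len 4
add q: window [g, d, q] (3 distinct), len 3
add f: window [d, q, f] (3 distinct), len 3
add d: window [d, q, f, d] (3 distinct), len 4
Longest length with ≤3 distinct: 7.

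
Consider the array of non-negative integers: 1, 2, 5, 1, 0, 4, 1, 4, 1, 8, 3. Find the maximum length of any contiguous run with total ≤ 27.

10

Extend to the right; shrink from the left whenever the sum exceeds 27:
[1] sum 1 len 1
[1, 2] sum 3 len 2
[1, 2, 5] sum 8 len 3
[1, 2, 5, 1] sum 9 len 4
[1, 2, 5, 1, 0] sum 9 len 5
[1, 2, 5, 1, 0, 4] sum 13 len 6
[1, 2, 5, 1, 0, 4, 1] sum 14 len 7
[1, 2, 5, 1, 0, 4, 1, 4] sum 18 len 8
[1, 2, 5, 1, 0, 4, 1, 4, 1] sum 19 len 9
[1, 2, 5, 1, 0, 4, 1, 4, 1, 8] sum 27 len 10
[5, 1, 0, 4, 1, 4, 1, 8, 3] sum 27 len 9
Longest length seen: 10.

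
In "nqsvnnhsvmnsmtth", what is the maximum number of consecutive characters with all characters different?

5

[n] len 1
[n, q] len 2
[n, q, s] len 3
[n, q, s, v] len 4
[q, s, v, n] len 4
[n] len 1
[n, h] len 2
[n, h, s] len 3
[n, h, s, v] len 4
[n, h, s, v, m] len 5
[h, s, v, m, n] len 5
[v, m, n, s] len 4
[n, s, m] len 3
[n, s, m, t] len 4
[t] len 1
[t, h] len 2
Longest all-distinct length: 5.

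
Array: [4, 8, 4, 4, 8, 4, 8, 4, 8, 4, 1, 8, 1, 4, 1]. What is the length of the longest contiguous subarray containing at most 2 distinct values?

10

add 4: window [4] (1 distinct), len 1
add 8: window [4, 8] (2 distinct), len 2
add 4: window [4, 8, 4] (2 distinct), len 3
add 4: window [4, 8, 4, 4] (2 distinct), len 4
add 8: window [4, 8, 4, 4, 8] (2 distinct), len 5
add 4: window [4, 8, 4, 4, 8, 4] (2 distinct), len 6
add 8: window [4, 8, 4, 4, 8, 4, 8] (2 distinct), len 7
add 4: window [4, 8, 4, 4, 8, 4, 8, 4] (2 distinct), len 8
add 8: window [4, 8, 4, 4, 8, 4, 8, 4, 8] (2 distinct), len 9
add 4: window [4, 8, 4, 4, 8, 4, 8, 4, 8, 4] (2 distinct), len 10
add 1: window [4, 1] (2 distinct), len 2
add 8: window [1, 8] (2 distinct), len 2
add 1: window [1, 8, 1] (2 distinct), len 3
add 4: window [1, 4] (2 distinct), len 2
add 1: window [1, 4, 1] (2 distinct), len 3
Longest length with ≤2 distinct: 10.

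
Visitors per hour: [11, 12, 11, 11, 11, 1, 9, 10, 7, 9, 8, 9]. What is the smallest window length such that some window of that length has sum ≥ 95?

11

Extend right; whenever the sum reaches 95, record the length and shrink from the left:
add 11: running sum 11 < 95
add 12: running sum 23 < 95
add 11: running sum 34 < 95
add 11: running sum 45 < 95
add 11: running sum 56 < 95
add 1: running sum 57 < 95
add 9: running sum 66 < 95
add 10: running sum 76 < 95
add 7: running sum 83 < 95
add 9: running sum 92 < 95
end 10: [11, 12, 11, 11, 11, 1, 9, 10, 7, 9, 8] sum 100, len 11
end 11: [12, 11, 11, 11, 1, 9, 10, 7, 9, 8, 9] sum 98, len 11
Shortest qualifying length: 11.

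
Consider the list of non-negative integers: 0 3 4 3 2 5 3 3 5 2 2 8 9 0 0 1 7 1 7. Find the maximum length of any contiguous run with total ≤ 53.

16

add 0: [0] sum 0, len 1
add 3: [0, 3] sum 3, len 2
add 4: [0, 3, 4] sum 7, len 3
add 3: [0, 3, 4, 3] sum 10, len 4
add 2: [0, 3, 4, 3, 2] sum 12, len 5
add 5: [0, 3, 4, 3, 2, 5] sum 17, len 6
add 3: [0, 3, 4, 3, 2, 5, 3] sum 20, len 7
add 3: [0, 3, 4, 3, 2, 5, 3, 3] sum 23, len 8
add 5: [0, 3, 4, 3, 2, 5, 3, 3, 5] sum 28, len 9
add 2: [0, 3, 4, 3, 2, 5, 3, 3, 5, 2] sum 30, len 10
add 2: [0, 3, 4, 3, 2, 5, 3, 3, 5, 2, 2] sum 32, len 11
add 8: [0, 3, 4, 3, 2, 5, 3, 3, 5, 2, 2, 8] sum 40, len 12
add 9: [0, 3, 4, 3, 2, 5, 3, 3, 5, 2, 2, 8, 9] sum 49, len 13
add 0: [0, 3, 4, 3, 2, 5, 3, 3, 5, 2, 2, 8, 9, 0] sum 49, len 14
add 0: [0, 3, 4, 3, 2, 5, 3, 3, 5, 2, 2, 8, 9, 0, 0] sum 49, len 15
add 1: [0, 3, 4, 3, 2, 5, 3, 3, 5, 2, 2, 8, 9, 0, 0, 1] sum 50, len 16
add 7: [3, 2, 5, 3, 3, 5, 2, 2, 8, 9, 0, 0, 1, 7] sum 50, len 14
add 1: [3, 2, 5, 3, 3, 5, 2, 2, 8, 9, 0, 0, 1, 7, 1] sum 51, len 15
add 7: [5, 3, 3, 5, 2, 2, 8, 9, 0, 0, 1, 7, 1, 7] sum 53, len 14
Longest length seen: 16.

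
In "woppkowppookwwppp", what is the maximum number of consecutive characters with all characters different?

add w: [w] len 1
add o: [w, o] len 2
add p: [w, o, p] len 3
add p (repeat p, move left end past it): [p] len 1
add k: [p, k] len 2
add o: [p, k, o] len 3
add w: [p, k, o, w] len 4
add p (repeat p, move left end past it): [k, o, w, p] len 4
add p (repeat p, move left end past it): [p] len 1
add o: [p, o] len 2
add o (repeat o, move left end past it): [o] len 1
add k: [o, k] len 2
add w: [o, k, w] len 3
add w (repeat w, move left end past it): [w] len 1
add p: [w, p] len 2
add p (repeat p, move left end past it): [p] len 1
add p (repeat p, move left end past it): [p] len 1
Longest all-distinct length: 4.

4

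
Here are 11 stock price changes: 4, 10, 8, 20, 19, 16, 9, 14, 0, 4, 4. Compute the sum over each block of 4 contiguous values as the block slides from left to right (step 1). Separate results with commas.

42, 57, 63, 64, 58, 39, 27, 22

Sliding a size-4 window across the 11 values:
4 10 8 20 → sum 42
10 8 20 19 → sum 57
8 20 19 16 → sum 63
20 19 16 9 → sum 64
19 16 9 14 → sum 58
16 9 14 0 → sum 39
9 14 0 4 → sum 27
14 0 4 4 → sum 22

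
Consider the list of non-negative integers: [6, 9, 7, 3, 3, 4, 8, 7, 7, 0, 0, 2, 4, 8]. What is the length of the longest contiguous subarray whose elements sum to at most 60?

[6] sum 6 len 1
[6, 9] sum 15 len 2
[6, 9, 7] sum 22 len 3
[6, 9, 7, 3] sum 25 len 4
[6, 9, 7, 3, 3] sum 28 len 5
[6, 9, 7, 3, 3, 4] sum 32 len 6
[6, 9, 7, 3, 3, 4, 8] sum 40 len 7
[6, 9, 7, 3, 3, 4, 8, 7] sum 47 len 8
[6, 9, 7, 3, 3, 4, 8, 7, 7] sum 54 len 9
[6, 9, 7, 3, 3, 4, 8, 7, 7, 0] sum 54 len 10
[6, 9, 7, 3, 3, 4, 8, 7, 7, 0, 0] sum 54 len 11
[6, 9, 7, 3, 3, 4, 8, 7, 7, 0, 0, 2] sum 56 len 12
[6, 9, 7, 3, 3, 4, 8, 7, 7, 0, 0, 2, 4] sum 60 len 13
[7, 3, 3, 4, 8, 7, 7, 0, 0, 2, 4, 8] sum 53 len 12
Longest length seen: 13.

13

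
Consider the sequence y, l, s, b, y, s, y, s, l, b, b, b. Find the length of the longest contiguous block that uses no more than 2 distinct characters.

4

add y: window [y] (1 distinct), len 1
add l: window [y, l] (2 distinct), len 2
add s: window [l, s] (2 distinct), len 2
add b: window [s, b] (2 distinct), len 2
add y: window [b, y] (2 distinct), len 2
add s: window [y, s] (2 distinct), len 2
add y: window [y, s, y] (2 distinct), len 3
add s: window [y, s, y, s] (2 distinct), len 4
add l: window [s, l] (2 distinct), len 2
add b: window [l, b] (2 distinct), len 2
add b: window [l, b, b] (2 distinct), len 3
add b: window [l, b, b, b] (2 distinct), len 4
Longest length with ≤2 distinct: 4.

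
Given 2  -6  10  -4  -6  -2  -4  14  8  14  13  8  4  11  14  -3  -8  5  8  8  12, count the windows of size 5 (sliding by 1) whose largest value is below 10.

1

2 -6 10 -4 -6 → max 10
-6 10 -4 -6 -2 → max 10
10 -4 -6 -2 -4 → max 10
-4 -6 -2 -4 14 → max 14
-6 -2 -4 14 8 → max 14
-2 -4 14 8 14 → max 14
-4 14 8 14 13 → max 14
14 8 14 13 8 → max 14
8 14 13 8 4 → max 14
14 13 8 4 11 → max 14
13 8 4 11 14 → max 14
8 4 11 14 -3 → max 14
4 11 14 -3 -8 → max 14
11 14 -3 -8 5 → max 14
14 -3 -8 5 8 → max 14
-3 -8 5 8 8 → max 8  < 10 ✓
-8 5 8 8 12 → max 12
1 window satisfy the condition.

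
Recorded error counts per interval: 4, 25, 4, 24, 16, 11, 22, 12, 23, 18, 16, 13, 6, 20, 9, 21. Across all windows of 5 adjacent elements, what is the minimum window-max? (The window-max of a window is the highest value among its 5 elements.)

[4, 25, 4, 24, 16] → max 25
[25, 4, 24, 16, 11] → max 25
[4, 24, 16, 11, 22] → max 24
[24, 16, 11, 22, 12] → max 24
[16, 11, 22, 12, 23] → max 23
[11, 22, 12, 23, 18] → max 23
[22, 12, 23, 18, 16] → max 23
[12, 23, 18, 16, 13] → max 23
[23, 18, 16, 13, 6] → max 23
[18, 16, 13, 6, 20] → max 20
[16, 13, 6, 20, 9] → max 20
[13, 6, 20, 9, 21] → max 21
Minimum of these is 20.

20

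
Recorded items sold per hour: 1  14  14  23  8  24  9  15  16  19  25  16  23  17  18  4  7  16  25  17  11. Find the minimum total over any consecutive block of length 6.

80

(1, 14, 14, 23, 8, 24) → sum 84
(14, 14, 23, 8, 24, 9) → sum 92
(14, 23, 8, 24, 9, 15) → sum 93
(23, 8, 24, 9, 15, 16) → sum 95
(8, 24, 9, 15, 16, 19) → sum 91
(24, 9, 15, 16, 19, 25) → sum 108
(9, 15, 16, 19, 25, 16) → sum 100
(15, 16, 19, 25, 16, 23) → sum 114
(16, 19, 25, 16, 23, 17) → sum 116
(19, 25, 16, 23, 17, 18) → sum 118
(25, 16, 23, 17, 18, 4) → sum 103
(16, 23, 17, 18, 4, 7) → sum 85
(23, 17, 18, 4, 7, 16) → sum 85
(17, 18, 4, 7, 16, 25) → sum 87
(18, 4, 7, 16, 25, 17) → sum 87
(4, 7, 16, 25, 17, 11) → sum 80
Minimum of these is 80.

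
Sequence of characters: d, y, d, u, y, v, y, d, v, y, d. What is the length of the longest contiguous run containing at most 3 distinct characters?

7

add d: window [d] (1 distinct), len 1
add y: window [d, y] (2 distinct), len 2
add d: window [d, y, d] (2 distinct), len 3
add u: window [d, y, d, u] (3 distinct), len 4
add y: window [d, y, d, u, y] (3 distinct), len 5
add v: window [u, y, v] (3 distinct), len 3
add y: window [u, y, v, y] (3 distinct), len 4
add d: window [y, v, y, d] (3 distinct), len 4
add v: window [y, v, y, d, v] (3 distinct), len 5
add y: window [y, v, y, d, v, y] (3 distinct), len 6
add d: window [y, v, y, d, v, y, d] (3 distinct), len 7
Longest length with ≤3 distinct: 7.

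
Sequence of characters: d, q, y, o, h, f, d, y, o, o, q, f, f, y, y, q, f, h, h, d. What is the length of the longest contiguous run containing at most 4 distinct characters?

10

[d] 1 distinct, len 1
[d, q] 2 distinct, len 2
[d, q, y] 3 distinct, len 3
[d, q, y, o] 4 distinct, len 4
[q, y, o, h] 4 distinct, len 4
[y, o, h, f] 4 distinct, len 4
[o, h, f, d] 4 distinct, len 4
[h, f, d, y] 4 distinct, len 4
[f, d, y, o] 4 distinct, len 4
[f, d, y, o, o] 4 distinct, len 5
[d, y, o, o, q] 4 distinct, len 5
[y, o, o, q, f] 4 distinct, len 5
[y, o, o, q, f, f] 4 distinct, len 6
[y, o, o, q, f, f, y] 4 distinct, len 7
[y, o, o, q, f, f, y, y] 4 distinct, len 8
[y, o, o, q, f, f, y, y, q] 4 distinct, len 9
[y, o, o, q, f, f, y, y, q, f] 4 distinct, len 10
[q, f, f, y, y, q, f, h] 4 distinct, len 8
[q, f, f, y, y, q, f, h, h] 4 distinct, len 9
[q, f, h, h, d] 4 distinct, len 5
Longest length with ≤4 distinct: 10.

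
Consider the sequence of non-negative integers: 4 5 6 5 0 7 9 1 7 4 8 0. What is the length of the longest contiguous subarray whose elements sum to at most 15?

Extend to the right; shrink from the left whenever the sum exceeds 15:
→ 4: sum 4, len 1
→ 5: sum 9, len 2
→ 6: sum 15, len 3
→ 5 (dropped 4, 5): sum 11, len 2
→ 0: sum 11, len 3
→ 7 (dropped 6): sum 12, len 3
→ 9 (dropped 5, 0, 7): sum 9, len 1
→ 1: sum 10, len 2
→ 7 (dropped 9): sum 8, len 2
→ 4: sum 12, len 3
→ 8 (dropped 1, 7): sum 12, len 2
→ 0: sum 12, len 3
Longest length seen: 3.

3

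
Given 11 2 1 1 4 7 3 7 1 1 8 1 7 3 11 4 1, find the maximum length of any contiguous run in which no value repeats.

add 11: [11] len 1
add 2: [11, 2] len 2
add 1: [11, 2, 1] len 3
add 1 (repeat 1, move left end past it): [1] len 1
add 4: [1, 4] len 2
add 7: [1, 4, 7] len 3
add 3: [1, 4, 7, 3] len 4
add 7 (repeat 7, move left end past it): [3, 7] len 2
add 1: [3, 7, 1] len 3
add 1 (repeat 1, move left end past it): [1] len 1
add 8: [1, 8] len 2
add 1 (repeat 1, move left end past it): [8, 1] len 2
add 7: [8, 1, 7] len 3
add 3: [8, 1, 7, 3] len 4
add 11: [8, 1, 7, 3, 11] len 5
add 4: [8, 1, 7, 3, 11, 4] len 6
add 1 (repeat 1, move left end past it): [7, 3, 11, 4, 1] len 5
Longest all-distinct length: 6.

6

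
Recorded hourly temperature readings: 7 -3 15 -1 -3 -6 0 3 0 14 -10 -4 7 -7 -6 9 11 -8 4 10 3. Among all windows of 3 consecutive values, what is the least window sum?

-10

[7, -3, 15] → sum 19
[-3, 15, -1] → sum 11
[15, -1, -3] → sum 11
[-1, -3, -6] → sum -10
[-3, -6, 0] → sum -9
[-6, 0, 3] → sum -3
[0, 3, 0] → sum 3
[3, 0, 14] → sum 17
[0, 14, -10] → sum 4
[14, -10, -4] → sum 0
[-10, -4, 7] → sum -7
[-4, 7, -7] → sum -4
[7, -7, -6] → sum -6
[-7, -6, 9] → sum -4
[-6, 9, 11] → sum 14
[9, 11, -8] → sum 12
[11, -8, 4] → sum 7
[-8, 4, 10] → sum 6
[4, 10, 3] → sum 17
Least of these is -10.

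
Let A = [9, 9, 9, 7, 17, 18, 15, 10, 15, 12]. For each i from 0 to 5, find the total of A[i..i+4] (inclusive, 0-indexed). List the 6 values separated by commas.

51, 60, 66, 67, 75, 70

9 9 9 7 17 → sum 51
9 9 7 17 18 → sum 60
9 7 17 18 15 → sum 66
7 17 18 15 10 → sum 67
17 18 15 10 15 → sum 75
18 15 10 15 12 → sum 70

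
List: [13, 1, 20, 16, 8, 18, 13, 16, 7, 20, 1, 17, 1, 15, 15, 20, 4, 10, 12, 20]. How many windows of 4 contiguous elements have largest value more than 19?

12

(13, 1, 20, 16) → max 20  > 19 ✓
(1, 20, 16, 8) → max 20  > 19 ✓
(20, 16, 8, 18) → max 20  > 19 ✓
(16, 8, 18, 13) → max 18
(8, 18, 13, 16) → max 18
(18, 13, 16, 7) → max 18
(13, 16, 7, 20) → max 20  > 19 ✓
(16, 7, 20, 1) → max 20  > 19 ✓
(7, 20, 1, 17) → max 20  > 19 ✓
(20, 1, 17, 1) → max 20  > 19 ✓
(1, 17, 1, 15) → max 17
(17, 1, 15, 15) → max 17
(1, 15, 15, 20) → max 20  > 19 ✓
(15, 15, 20, 4) → max 20  > 19 ✓
(15, 20, 4, 10) → max 20  > 19 ✓
(20, 4, 10, 12) → max 20  > 19 ✓
(4, 10, 12, 20) → max 20  > 19 ✓
12 windows satisfy the condition.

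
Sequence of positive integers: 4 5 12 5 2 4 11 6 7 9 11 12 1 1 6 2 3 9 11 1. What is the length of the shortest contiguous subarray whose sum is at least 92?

14

add 4: running sum 4 < 92
add 5: running sum 9 < 92
add 12: running sum 21 < 92
add 5: running sum 26 < 92
add 2: running sum 28 < 92
add 4: running sum 32 < 92
add 11: running sum 43 < 92
add 6: running sum 49 < 92
add 7: running sum 56 < 92
add 9: running sum 65 < 92
add 11: running sum 76 < 92
add 12: running sum 88 < 92
add 1: running sum 89 < 92
add 1: running sum 90 < 92
add 6: shortest ending here [5, 12, 5, 2, 4, 11, 6, 7, 9, 11, 12, 1, 1, 6] sum 92, len 14
add 2: shortest ending here [5, 12, 5, 2, 4, 11, 6, 7, 9, 11, 12, 1, 1, 6, 2] sum 94, len 15
add 3: shortest ending here [12, 5, 2, 4, 11, 6, 7, 9, 11, 12, 1, 1, 6, 2, 3] sum 92, len 15
add 9: shortest ending here [12, 5, 2, 4, 11, 6, 7, 9, 11, 12, 1, 1, 6, 2, 3, 9] sum 101, len 16
add 11: shortest ending here [4, 11, 6, 7, 9, 11, 12, 1, 1, 6, 2, 3, 9, 11] sum 93, len 14
add 1: shortest ending here [4, 11, 6, 7, 9, 11, 12, 1, 1, 6, 2, 3, 9, 11, 1] sum 94, len 15
Shortest qualifying length: 14.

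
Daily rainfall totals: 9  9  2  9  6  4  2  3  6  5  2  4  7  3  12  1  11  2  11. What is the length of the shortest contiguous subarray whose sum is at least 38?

Extend right; whenever the sum reaches 38, record the length and shrink from the left:
add 9: running sum 9 < 38
add 9: running sum 18 < 38
add 2: running sum 20 < 38
add 9: running sum 29 < 38
add 6: running sum 35 < 38
add 4: shortest ending here [9, 9, 2, 9, 6, 4] sum 39, len 6
add 2: shortest ending here [9, 9, 2, 9, 6, 4, 2] sum 41, len 7
add 3: shortest ending here [9, 9, 2, 9, 6, 4, 2, 3] sum 44, len 8
add 6: shortest ending here [9, 2, 9, 6, 4, 2, 3, 6] sum 41, len 8
add 5: shortest ending here [9, 2, 9, 6, 4, 2, 3, 6, 5] sum 46, len 9
add 2: shortest ending here [2, 9, 6, 4, 2, 3, 6, 5, 2] sum 39, len 9
add 4: shortest ending here [9, 6, 4, 2, 3, 6, 5, 2, 4] sum 41, len 9
add 7: shortest ending here [6, 4, 2, 3, 6, 5, 2, 4, 7] sum 39, len 9
add 3: shortest ending here [6, 4, 2, 3, 6, 5, 2, 4, 7, 3] sum 42, len 10
add 12: shortest ending here [6, 5, 2, 4, 7, 3, 12] sum 39, len 7
add 1: shortest ending here [6, 5, 2, 4, 7, 3, 12, 1] sum 40, len 8
add 11: shortest ending here [4, 7, 3, 12, 1, 11] sum 38, len 6
add 2: shortest ending here [4, 7, 3, 12, 1, 11, 2] sum 40, len 7
add 11: shortest ending here [3, 12, 1, 11, 2, 11] sum 40, len 6
Shortest qualifying length: 6.

6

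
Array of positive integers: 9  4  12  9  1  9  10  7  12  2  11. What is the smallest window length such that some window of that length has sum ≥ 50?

add 9: running sum 9 < 50
add 4: running sum 13 < 50
add 12: running sum 25 < 50
add 9: running sum 34 < 50
add 1: running sum 35 < 50
add 9: running sum 44 < 50
end 6: [9, 4, 12, 9, 1, 9, 10] sum 54, len 7
end 7: [4, 12, 9, 1, 9, 10, 7] sum 52, len 7
end 8: [12, 9, 1, 9, 10, 7, 12] sum 60, len 7
end 9: [9, 1, 9, 10, 7, 12, 2] sum 50, len 7
end 10: [9, 10, 7, 12, 2, 11] sum 51, len 6
Shortest qualifying length: 6.

6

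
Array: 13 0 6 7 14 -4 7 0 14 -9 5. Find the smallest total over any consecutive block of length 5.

8

Window sums for each of the 7 positions:
[13, 0, 6, 7, 14] → sum 40
[0, 6, 7, 14, -4] → sum 23
[6, 7, 14, -4, 7] → sum 30
[7, 14, -4, 7, 0] → sum 24
[14, -4, 7, 0, 14] → sum 31
[-4, 7, 0, 14, -9] → sum 8
[7, 0, 14, -9, 5] → sum 17
Smallest of these is 8.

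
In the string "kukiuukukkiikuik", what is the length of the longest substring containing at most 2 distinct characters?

6

add k: window [k] (1 distinct), len 1
add u: window [k, u] (2 distinct), len 2
add k: window [k, u, k] (2 distinct), len 3
add i: window [k, i] (2 distinct), len 2
add u: window [i, u] (2 distinct), len 2
add u: window [i, u, u] (2 distinct), len 3
add k: window [u, u, k] (2 distinct), len 3
add u: window [u, u, k, u] (2 distinct), len 4
add k: window [u, u, k, u, k] (2 distinct), len 5
add k: window [u, u, k, u, k, k] (2 distinct), len 6
add i: window [k, k, i] (2 distinct), len 3
add i: window [k, k, i, i] (2 distinct), len 4
add k: window [k, k, i, i, k] (2 distinct), len 5
add u: window [k, u] (2 distinct), len 2
add i: window [u, i] (2 distinct), len 2
add k: window [i, k] (2 distinct), len 2
Longest length with ≤2 distinct: 6.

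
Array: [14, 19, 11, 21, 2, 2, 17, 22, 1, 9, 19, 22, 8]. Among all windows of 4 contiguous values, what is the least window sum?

(14, 19, 11, 21) → sum 65
(19, 11, 21, 2) → sum 53
(11, 21, 2, 2) → sum 36
(21, 2, 2, 17) → sum 42
(2, 2, 17, 22) → sum 43
(2, 17, 22, 1) → sum 42
(17, 22, 1, 9) → sum 49
(22, 1, 9, 19) → sum 51
(1, 9, 19, 22) → sum 51
(9, 19, 22, 8) → sum 58
Least of these is 36.

36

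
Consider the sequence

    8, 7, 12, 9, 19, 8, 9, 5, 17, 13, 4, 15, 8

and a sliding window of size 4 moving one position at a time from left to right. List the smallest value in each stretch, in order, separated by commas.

(8, 7, 12, 9) → min 7
(7, 12, 9, 19) → min 7
(12, 9, 19, 8) → min 8
(9, 19, 8, 9) → min 8
(19, 8, 9, 5) → min 5
(8, 9, 5, 17) → min 5
(9, 5, 17, 13) → min 5
(5, 17, 13, 4) → min 4
(17, 13, 4, 15) → min 4
(13, 4, 15, 8) → min 4

7, 7, 8, 8, 5, 5, 5, 4, 4, 4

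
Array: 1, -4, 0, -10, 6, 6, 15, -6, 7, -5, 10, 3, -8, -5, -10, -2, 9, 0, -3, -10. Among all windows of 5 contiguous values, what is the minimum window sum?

-22

[1, -4, 0, -10, 6] → sum -7
[-4, 0, -10, 6, 6] → sum -2
[0, -10, 6, 6, 15] → sum 17
[-10, 6, 6, 15, -6] → sum 11
[6, 6, 15, -6, 7] → sum 28
[6, 15, -6, 7, -5] → sum 17
[15, -6, 7, -5, 10] → sum 21
[-6, 7, -5, 10, 3] → sum 9
[7, -5, 10, 3, -8] → sum 7
[-5, 10, 3, -8, -5] → sum -5
[10, 3, -8, -5, -10] → sum -10
[3, -8, -5, -10, -2] → sum -22
[-8, -5, -10, -2, 9] → sum -16
[-5, -10, -2, 9, 0] → sum -8
[-10, -2, 9, 0, -3] → sum -6
[-2, 9, 0, -3, -10] → sum -6
Minimum of these is -22.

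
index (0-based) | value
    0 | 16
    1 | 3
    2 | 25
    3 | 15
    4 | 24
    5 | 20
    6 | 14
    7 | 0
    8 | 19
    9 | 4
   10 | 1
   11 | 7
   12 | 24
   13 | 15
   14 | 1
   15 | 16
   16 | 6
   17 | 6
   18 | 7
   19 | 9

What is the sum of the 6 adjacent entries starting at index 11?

Elements at indices 11..16: 7, 24, 15, 1, 16, 6
sum(7, 24, 15, 1, 16, 6) = 69

69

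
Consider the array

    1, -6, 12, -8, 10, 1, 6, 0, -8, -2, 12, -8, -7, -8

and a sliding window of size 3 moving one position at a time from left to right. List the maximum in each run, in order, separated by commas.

12, 12, 12, 10, 10, 6, 6, 0, 12, 12, 12, -7

(1, -6, 12) → max 12
(-6, 12, -8) → max 12
(12, -8, 10) → max 12
(-8, 10, 1) → max 10
(10, 1, 6) → max 10
(1, 6, 0) → max 6
(6, 0, -8) → max 6
(0, -8, -2) → max 0
(-8, -2, 12) → max 12
(-2, 12, -8) → max 12
(12, -8, -7) → max 12
(-8, -7, -8) → max -7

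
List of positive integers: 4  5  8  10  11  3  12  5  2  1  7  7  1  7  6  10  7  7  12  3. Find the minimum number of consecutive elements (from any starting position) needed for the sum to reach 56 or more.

8

Extend right; whenever the sum reaches 56, record the length and shrink from the left:
add 4: running sum 4 < 56
add 5: running sum 9 < 56
add 8: running sum 17 < 56
add 10: running sum 27 < 56
add 11: running sum 38 < 56
add 3: running sum 41 < 56
add 12: running sum 53 < 56
end 7: [4, 5, 8, 10, 11, 3, 12, 5] sum 58, len 8
end 8: [5, 8, 10, 11, 3, 12, 5, 2] sum 56, len 8
end 9: [5, 8, 10, 11, 3, 12, 5, 2, 1] sum 57, len 9
end 10: [8, 10, 11, 3, 12, 5, 2, 1, 7] sum 59, len 9
end 11: [10, 11, 3, 12, 5, 2, 1, 7, 7] sum 58, len 9
end 12: [10, 11, 3, 12, 5, 2, 1, 7, 7, 1] sum 59, len 10
end 13: [11, 3, 12, 5, 2, 1, 7, 7, 1, 7] sum 56, len 10
end 14: [11, 3, 12, 5, 2, 1, 7, 7, 1, 7, 6] sum 62, len 11
end 15: [12, 5, 2, 1, 7, 7, 1, 7, 6, 10] sum 58, len 10
end 16: [12, 5, 2, 1, 7, 7, 1, 7, 6, 10, 7] sum 65, len 11
end 17: [5, 2, 1, 7, 7, 1, 7, 6, 10, 7, 7] sum 60, len 11
end 18: [7, 1, 7, 6, 10, 7, 7, 12] sum 57, len 8
end 19: [7, 1, 7, 6, 10, 7, 7, 12, 3] sum 60, len 9
Shortest qualifying length: 8.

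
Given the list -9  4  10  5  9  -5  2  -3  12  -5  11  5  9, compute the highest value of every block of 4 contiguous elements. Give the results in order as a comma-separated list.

Sliding a size-4 window across the 13 values:
-9 4 10 5 → max 10
4 10 5 9 → max 10
10 5 9 -5 → max 10
5 9 -5 2 → max 9
9 -5 2 -3 → max 9
-5 2 -3 12 → max 12
2 -3 12 -5 → max 12
-3 12 -5 11 → max 12
12 -5 11 5 → max 12
-5 11 5 9 → max 11

10, 10, 10, 9, 9, 12, 12, 12, 12, 11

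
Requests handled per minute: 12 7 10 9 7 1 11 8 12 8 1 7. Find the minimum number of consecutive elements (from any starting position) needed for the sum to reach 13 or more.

2

add 12: running sum 12 < 13
end 1: [12, 7] sum 19, len 2
end 2: [7, 10] sum 17, len 2
end 3: [10, 9] sum 19, len 2
end 4: [9, 7] sum 16, len 2
end 5: [9, 7, 1] sum 17, len 3
end 6: [7, 1, 11] sum 19, len 3
end 7: [11, 8] sum 19, len 2
end 8: [8, 12] sum 20, len 2
end 9: [12, 8] sum 20, len 2
end 10: [12, 8, 1] sum 21, len 3
end 11: [8, 1, 7] sum 16, len 3
Shortest qualifying length: 2.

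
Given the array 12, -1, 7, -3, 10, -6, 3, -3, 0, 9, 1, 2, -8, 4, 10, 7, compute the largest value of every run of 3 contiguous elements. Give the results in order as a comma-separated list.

(12, -1, 7) → max 12
(-1, 7, -3) → max 7
(7, -3, 10) → max 10
(-3, 10, -6) → max 10
(10, -6, 3) → max 10
(-6, 3, -3) → max 3
(3, -3, 0) → max 3
(-3, 0, 9) → max 9
(0, 9, 1) → max 9
(9, 1, 2) → max 9
(1, 2, -8) → max 2
(2, -8, 4) → max 4
(-8, 4, 10) → max 10
(4, 10, 7) → max 10

12, 7, 10, 10, 10, 3, 3, 9, 9, 9, 2, 4, 10, 10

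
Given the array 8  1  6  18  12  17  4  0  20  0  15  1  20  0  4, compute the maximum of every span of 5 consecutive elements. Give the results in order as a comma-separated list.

(8, 1, 6, 18, 12) → max 18
(1, 6, 18, 12, 17) → max 18
(6, 18, 12, 17, 4) → max 18
(18, 12, 17, 4, 0) → max 18
(12, 17, 4, 0, 20) → max 20
(17, 4, 0, 20, 0) → max 20
(4, 0, 20, 0, 15) → max 20
(0, 20, 0, 15, 1) → max 20
(20, 0, 15, 1, 20) → max 20
(0, 15, 1, 20, 0) → max 20
(15, 1, 20, 0, 4) → max 20

18, 18, 18, 18, 20, 20, 20, 20, 20, 20, 20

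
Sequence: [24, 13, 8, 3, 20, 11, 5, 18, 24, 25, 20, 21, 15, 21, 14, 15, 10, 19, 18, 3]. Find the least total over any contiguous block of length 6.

Window sums for each of the 15 positions:
(24, 13, 8, 3, 20, 11) → sum 79
(13, 8, 3, 20, 11, 5) → sum 60
(8, 3, 20, 11, 5, 18) → sum 65
(3, 20, 11, 5, 18, 24) → sum 81
(20, 11, 5, 18, 24, 25) → sum 103
(11, 5, 18, 24, 25, 20) → sum 103
(5, 18, 24, 25, 20, 21) → sum 113
(18, 24, 25, 20, 21, 15) → sum 123
(24, 25, 20, 21, 15, 21) → sum 126
(25, 20, 21, 15, 21, 14) → sum 116
(20, 21, 15, 21, 14, 15) → sum 106
(21, 15, 21, 14, 15, 10) → sum 96
(15, 21, 14, 15, 10, 19) → sum 94
(21, 14, 15, 10, 19, 18) → sum 97
(14, 15, 10, 19, 18, 3) → sum 79
Least of these is 60.

60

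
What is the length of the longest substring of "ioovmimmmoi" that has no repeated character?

4

[i] len 1
[i, o] len 2
[o] len 1
[o, v] len 2
[o, v, m] len 3
[o, v, m, i] len 4
[i, m] len 2
[m] len 1
[m] len 1
[m, o] len 2
[m, o, i] len 3
Longest all-distinct length: 4.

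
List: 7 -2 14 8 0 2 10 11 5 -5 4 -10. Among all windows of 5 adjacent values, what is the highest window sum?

34

Each size-5 window and its sum:
[7, -2, 14, 8, 0] → sum 27
[-2, 14, 8, 0, 2] → sum 22
[14, 8, 0, 2, 10] → sum 34
[8, 0, 2, 10, 11] → sum 31
[0, 2, 10, 11, 5] → sum 28
[2, 10, 11, 5, -5] → sum 23
[10, 11, 5, -5, 4] → sum 25
[11, 5, -5, 4, -10] → sum 5
Highest of these is 34.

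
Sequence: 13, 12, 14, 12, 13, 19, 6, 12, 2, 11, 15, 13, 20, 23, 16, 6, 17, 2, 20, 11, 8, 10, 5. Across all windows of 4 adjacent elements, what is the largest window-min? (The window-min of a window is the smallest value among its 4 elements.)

13 12 14 12 → min 12
12 14 12 13 → min 12
14 12 13 19 → min 12
12 13 19 6 → min 6
13 19 6 12 → min 6
19 6 12 2 → min 2
6 12 2 11 → min 2
12 2 11 15 → min 2
2 11 15 13 → min 2
11 15 13 20 → min 11
15 13 20 23 → min 13
13 20 23 16 → min 13
20 23 16 6 → min 6
23 16 6 17 → min 6
16 6 17 2 → min 2
6 17 2 20 → min 2
17 2 20 11 → min 2
2 20 11 8 → min 2
20 11 8 10 → min 8
11 8 10 5 → min 5
Largest of these is 13.

13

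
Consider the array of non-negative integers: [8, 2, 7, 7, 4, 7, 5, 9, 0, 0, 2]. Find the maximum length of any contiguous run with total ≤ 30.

7

add 8: [8] sum 8, len 1
add 2: [8, 2] sum 10, len 2
add 7: [8, 2, 7] sum 17, len 3
add 7: [8, 2, 7, 7] sum 24, len 4
add 4: [8, 2, 7, 7, 4] sum 28, len 5
add 7: [2, 7, 7, 4, 7] sum 27, len 5
add 5: [7, 7, 4, 7, 5] sum 30, len 5
add 9: [4, 7, 5, 9] sum 25, len 4
add 0: [4, 7, 5, 9, 0] sum 25, len 5
add 0: [4, 7, 5, 9, 0, 0] sum 25, len 6
add 2: [4, 7, 5, 9, 0, 0, 2] sum 27, len 7
Longest length seen: 7.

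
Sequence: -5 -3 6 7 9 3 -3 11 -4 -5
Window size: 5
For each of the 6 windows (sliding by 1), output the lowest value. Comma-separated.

(-5, -3, 6, 7, 9) → min -5
(-3, 6, 7, 9, 3) → min -3
(6, 7, 9, 3, -3) → min -3
(7, 9, 3, -3, 11) → min -3
(9, 3, -3, 11, -4) → min -4
(3, -3, 11, -4, -5) → min -5

-5, -3, -3, -3, -4, -5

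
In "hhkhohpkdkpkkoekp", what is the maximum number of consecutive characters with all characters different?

5

[h] len 1
[h] len 1
[h, k] len 2
[k, h] len 2
[k, h, o] len 3
[o, h] len 2
[o, h, p] len 3
[o, h, p, k] len 4
[o, h, p, k, d] len 5
[d, k] len 2
[d, k, p] len 3
[p, k] len 2
[k] len 1
[k, o] len 2
[k, o, e] len 3
[o, e, k] len 3
[o, e, k, p] len 4
Longest all-distinct length: 5.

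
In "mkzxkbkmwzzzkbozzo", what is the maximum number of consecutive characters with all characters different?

5

[m] len 1
[m, k] len 2
[m, k, z] len 3
[m, k, z, x] len 4
[z, x, k] len 3
[z, x, k, b] len 4
[b, k] len 2
[b, k, m] len 3
[b, k, m, w] len 4
[b, k, m, w, z] len 5
[z] len 1
[z] len 1
[z, k] len 2
[z, k, b] len 3
[z, k, b, o] len 4
[k, b, o, z] len 4
[z] len 1
[z, o] len 2
Longest all-distinct length: 5.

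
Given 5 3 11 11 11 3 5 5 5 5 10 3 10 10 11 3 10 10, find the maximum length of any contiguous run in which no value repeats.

[5] len 1
[5, 3] len 2
[5, 3, 11] len 3
[11] len 1
[11] len 1
[11, 3] len 2
[11, 3, 5] len 3
[5] len 1
[5] len 1
[5] len 1
[5, 10] len 2
[5, 10, 3] len 3
[3, 10] len 2
[10] len 1
[10, 11] len 2
[10, 11, 3] len 3
[11, 3, 10] len 3
[10] len 1
Longest all-distinct length: 3.

3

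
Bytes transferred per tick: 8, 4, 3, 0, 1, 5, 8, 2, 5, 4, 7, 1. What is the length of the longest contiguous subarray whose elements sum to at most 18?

5

Extend to the right; shrink from the left whenever the sum exceeds 18:
→ 8: sum 8, len 1
→ 4: sum 12, len 2
→ 3: sum 15, len 3
→ 0: sum 15, len 4
→ 1: sum 16, len 5
→ 5 (dropped 8): sum 13, len 5
→ 8 (dropped 4): sum 17, len 5
→ 2 (dropped 3): sum 16, len 5
→ 5 (dropped 0, 1, 5): sum 15, len 3
→ 4 (dropped 8): sum 11, len 3
→ 7: sum 18, len 4
→ 1 (dropped 2): sum 17, len 4
Longest length seen: 5.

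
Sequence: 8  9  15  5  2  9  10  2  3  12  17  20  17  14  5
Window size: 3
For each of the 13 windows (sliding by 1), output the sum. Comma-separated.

32, 29, 22, 16, 21, 21, 15, 17, 32, 49, 54, 51, 36

[8, 9, 15] → sum 32
[9, 15, 5] → sum 29
[15, 5, 2] → sum 22
[5, 2, 9] → sum 16
[2, 9, 10] → sum 21
[9, 10, 2] → sum 21
[10, 2, 3] → sum 15
[2, 3, 12] → sum 17
[3, 12, 17] → sum 32
[12, 17, 20] → sum 49
[17, 20, 17] → sum 54
[20, 17, 14] → sum 51
[17, 14, 5] → sum 36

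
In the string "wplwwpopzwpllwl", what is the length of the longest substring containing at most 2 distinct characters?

[w] 1 distinct, len 1
[w, p] 2 distinct, len 2
[p, l] 2 distinct, len 2
[l, w] 2 distinct, len 2
[l, w, w] 2 distinct, len 3
[w, w, p] 2 distinct, len 3
[p, o] 2 distinct, len 2
[p, o, p] 2 distinct, len 3
[p, z] 2 distinct, len 2
[z, w] 2 distinct, len 2
[w, p] 2 distinct, len 2
[p, l] 2 distinct, len 2
[p, l, l] 2 distinct, len 3
[l, l, w] 2 distinct, len 3
[l, l, w, l] 2 distinct, len 4
Longest length with ≤2 distinct: 4.

4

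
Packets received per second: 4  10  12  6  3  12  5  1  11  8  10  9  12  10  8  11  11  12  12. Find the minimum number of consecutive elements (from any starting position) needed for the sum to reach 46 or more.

4

Extend right; whenever the sum reaches 46, record the length and shrink from the left:
add 4: running sum 4 < 46
add 10: running sum 14 < 46
add 12: running sum 26 < 46
add 6: running sum 32 < 46
add 3: running sum 35 < 46
add 12: shortest ending here [4, 10, 12, 6, 3, 12] sum 47, len 6
add 5: shortest ending here [10, 12, 6, 3, 12, 5] sum 48, len 6
add 1: shortest ending here [10, 12, 6, 3, 12, 5, 1] sum 49, len 7
add 11: shortest ending here [12, 6, 3, 12, 5, 1, 11] sum 50, len 7
add 8: shortest ending here [6, 3, 12, 5, 1, 11, 8] sum 46, len 7
add 10: shortest ending here [12, 5, 1, 11, 8, 10] sum 47, len 6
add 9: shortest ending here [12, 5, 1, 11, 8, 10, 9] sum 56, len 7
add 12: shortest ending here [11, 8, 10, 9, 12] sum 50, len 5
add 10: shortest ending here [8, 10, 9, 12, 10] sum 49, len 5
add 8: shortest ending here [10, 9, 12, 10, 8] sum 49, len 5
add 11: shortest ending here [9, 12, 10, 8, 11] sum 50, len 5
add 11: shortest ending here [12, 10, 8, 11, 11] sum 52, len 5
add 12: shortest ending here [10, 8, 11, 11, 12] sum 52, len 5
add 12: shortest ending here [11, 11, 12, 12] sum 46, len 4
Shortest qualifying length: 4.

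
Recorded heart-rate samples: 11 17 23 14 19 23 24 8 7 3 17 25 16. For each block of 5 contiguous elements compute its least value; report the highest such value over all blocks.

14

Window mins for each of the 9 positions:
[11, 17, 23, 14, 19] → min 11
[17, 23, 14, 19, 23] → min 14
[23, 14, 19, 23, 24] → min 14
[14, 19, 23, 24, 8] → min 8
[19, 23, 24, 8, 7] → min 7
[23, 24, 8, 7, 3] → min 3
[24, 8, 7, 3, 17] → min 3
[8, 7, 3, 17, 25] → min 3
[7, 3, 17, 25, 16] → min 3
Highest of these is 14.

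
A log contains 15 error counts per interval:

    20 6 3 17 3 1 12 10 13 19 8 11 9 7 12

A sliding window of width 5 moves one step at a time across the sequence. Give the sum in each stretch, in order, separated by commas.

49, 30, 36, 43, 39, 55, 62, 61, 60, 54, 47

20 6 3 17 3 → sum 49
6 3 17 3 1 → sum 30
3 17 3 1 12 → sum 36
17 3 1 12 10 → sum 43
3 1 12 10 13 → sum 39
1 12 10 13 19 → sum 55
12 10 13 19 8 → sum 62
10 13 19 8 11 → sum 61
13 19 8 11 9 → sum 60
19 8 11 9 7 → sum 54
8 11 9 7 12 → sum 47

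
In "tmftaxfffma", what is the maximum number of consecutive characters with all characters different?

5

[t] len 1
[t, m] len 2
[t, m, f] len 3
[m, f, t] len 3
[m, f, t, a] len 4
[m, f, t, a, x] len 5
[t, a, x, f] len 4
[f] len 1
[f] len 1
[f, m] len 2
[f, m, a] len 3
Longest all-distinct length: 5.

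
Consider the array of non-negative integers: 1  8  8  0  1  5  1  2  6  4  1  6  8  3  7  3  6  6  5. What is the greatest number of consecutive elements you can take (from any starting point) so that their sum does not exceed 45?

[1] sum 1 len 1
[1, 8] sum 9 len 2
[1, 8, 8] sum 17 len 3
[1, 8, 8, 0] sum 17 len 4
[1, 8, 8, 0, 1] sum 18 len 5
[1, 8, 8, 0, 1, 5] sum 23 len 6
[1, 8, 8, 0, 1, 5, 1] sum 24 len 7
[1, 8, 8, 0, 1, 5, 1, 2] sum 26 len 8
[1, 8, 8, 0, 1, 5, 1, 2, 6] sum 32 len 9
[1, 8, 8, 0, 1, 5, 1, 2, 6, 4] sum 36 len 10
[1, 8, 8, 0, 1, 5, 1, 2, 6, 4, 1] sum 37 len 11
[1, 8, 8, 0, 1, 5, 1, 2, 6, 4, 1, 6] sum 43 len 12
[8, 0, 1, 5, 1, 2, 6, 4, 1, 6, 8] sum 42 len 11
[8, 0, 1, 5, 1, 2, 6, 4, 1, 6, 8, 3] sum 45 len 12
[0, 1, 5, 1, 2, 6, 4, 1, 6, 8, 3, 7] sum 44 len 12
[1, 2, 6, 4, 1, 6, 8, 3, 7, 3] sum 41 len 10
[6, 4, 1, 6, 8, 3, 7, 3, 6] sum 44 len 9
[4, 1, 6, 8, 3, 7, 3, 6, 6] sum 44 len 9
[1, 6, 8, 3, 7, 3, 6, 6, 5] sum 45 len 9
Longest length seen: 12.

12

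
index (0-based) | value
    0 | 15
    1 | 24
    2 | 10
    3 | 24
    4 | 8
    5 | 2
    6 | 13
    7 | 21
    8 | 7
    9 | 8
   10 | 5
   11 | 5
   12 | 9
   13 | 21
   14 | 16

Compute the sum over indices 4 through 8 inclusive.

51

Elements at indices 4..8: 8, 2, 13, 21, 7
sum(8, 2, 13, 21, 7) = 51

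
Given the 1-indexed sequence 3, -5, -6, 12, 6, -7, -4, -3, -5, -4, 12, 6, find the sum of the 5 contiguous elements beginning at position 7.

-4

Elements at indices 7..11: -4, -3, -5, -4, 12
sum(-4, -3, -5, -4, 12) = -4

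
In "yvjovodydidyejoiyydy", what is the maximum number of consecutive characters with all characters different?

6

[y] len 1
[y, v] len 2
[y, v, j] len 3
[y, v, j, o] len 4
[j, o, v] len 3
[v, o] len 2
[v, o, d] len 3
[v, o, d, y] len 4
[y, d] len 2
[y, d, i] len 3
[i, d] len 2
[i, d, y] len 3
[i, d, y, e] len 4
[i, d, y, e, j] len 5
[i, d, y, e, j, o] len 6
[d, y, e, j, o, i] len 6
[e, j, o, i, y] len 5
[y] len 1
[y, d] len 2
[d, y] len 2
Longest all-distinct length: 6.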